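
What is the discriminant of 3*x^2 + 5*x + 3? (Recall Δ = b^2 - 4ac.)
Δ = -11

For a quadratic a x^2 + b x + c the discriminant is Δ = b^2 - 4ac = (5)^2 - 4*(3)*(3) = 25 - (36) = -11.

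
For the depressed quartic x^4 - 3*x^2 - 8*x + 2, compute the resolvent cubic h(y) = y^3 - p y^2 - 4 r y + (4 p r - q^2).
h(y) = y^3 + 3*y^2 - 8*y - 88

Identify coefficients: p = -3, q = -8, r = 2.
Plug into h(y) = y^3 - p y^2 - 4 r y + (4 p r - q^2):
  h(y) = y^3 - (-3) y^2 - 4*(2) y + (4*(-3)*(2) - (-8)^2)
       = y^3 + (3) y^2 + (-8) y + (-88).
Simplifying: h(y) = y^3 + 3*y^2 - 8*y - 88.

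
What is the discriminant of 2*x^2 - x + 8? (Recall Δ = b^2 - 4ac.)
Δ = -63

For a quadratic a x^2 + b x + c the discriminant is Δ = b^2 - 4ac = (-1)^2 - 4*(2)*(8) = 1 - (64) = -63.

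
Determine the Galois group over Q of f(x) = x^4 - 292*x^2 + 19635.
Gal(K/Q) = V_4 (Klein four-group, Z/2Z × Z/2Z)

f factors as (x^2 - 105)(x^2 - 187), so the splitting field is K = Q(sqrt(105), sqrt(187)). The elements 105, 187, 19635 are all non-squares in Q, so sqrt(105) and sqrt(187) generate independent quadratic extensions. Thus [K:Q] = 4 and Gal(K/Q) is generated by the two order-2 automorphisms sqrt(105) ↦ -sqrt(105) and sqrt(187) ↦ -sqrt(187), giving V_4.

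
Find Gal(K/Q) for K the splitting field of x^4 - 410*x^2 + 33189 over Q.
Gal(K/Q) = V_4 (Klein four-group, Z/2Z × Z/2Z)

f factors as (x^2 - 299)(x^2 - 111), so the splitting field is K = Q(sqrt(299), sqrt(111)). The elements 299, 111, 33189 are all non-squares in Q, so sqrt(299) and sqrt(111) generate independent quadratic extensions. Thus [K:Q] = 4 and Gal(K/Q) is generated by the two order-2 automorphisms sqrt(299) ↦ -sqrt(299) and sqrt(111) ↦ -sqrt(111), giving V_4.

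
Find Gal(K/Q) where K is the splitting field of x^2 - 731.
Gal(K/Q) = Z/2Z (cyclic of order 2)

x^2 - 731 is irreducible over Q since 731 is not a rational square. The splitting field Q(sqrt(731)) has degree 2 over Q, and its unique nontrivial automorphism is sqrt(731) ↦ -sqrt(731). Hence Gal(Q(sqrt(731))/Q) = Z/2Z.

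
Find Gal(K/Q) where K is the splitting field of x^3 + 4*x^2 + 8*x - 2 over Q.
Gal(K/Q) = S_3 (symmetric group of order 6)

Compute the discriminant of x^3 + (4)*x^2 + (8)*x + (-2): Δ = -1772. Since Δ is not a rational square, the Galois group is not contained in A_3; it must be the full S_3 (irreducibility of the cubic rules out anything smaller).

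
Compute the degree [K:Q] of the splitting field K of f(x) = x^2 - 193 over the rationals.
[K:Q] = 2

The polynomial x^2 - 193 is irreducible over Q since 193 is not a perfect square. Its splitting field is Q(sqrt(193)), which has degree 2 over Q.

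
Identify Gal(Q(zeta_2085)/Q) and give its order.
|Gal(Q(zeta_2085)/Q)| = phi(2085) = 1104; group ≅ (Z/2085Z)^* ≅ Z/2Z × Z/4Z × Z/138Z

The n-th cyclotomic polynomial Φ_2085(x) is the minimal polynomial of zeta_2085 over Q and has degree phi(2085) = 1104. So Q(zeta_2085) is a degree-1104 Galois extension with Galois group (Z/2085Z)^*. By CRT, (Z/2085Z)^* ≅ (Z/3Z)^* × (Z/5Z)^* × (Z/139Z)^*. Each prime-power unit group is (Z/3Z)^* ≅ Z/2Z; (Z/5Z)^* ≅ Z/4Z; (Z/139Z)^* ≅ Z/138Z. Hence Gal(Q(zeta_2085)/Q) ≅ Z/2Z × Z/4Z × Z/138Z.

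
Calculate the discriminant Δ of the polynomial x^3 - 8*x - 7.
Δ = 725

For a depressed cubic x^3 + p x + q the discriminant is Δ = -4 p^3 - 27 q^2 = -4*(-8)^3 - 27*(-7)^2 = 2048 - 1323 = 725.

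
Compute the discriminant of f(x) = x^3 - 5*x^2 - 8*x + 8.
Δ = 11680

For x^3 + a x^2 + b x + c the discriminant is Δ = 18 a b c - 4 a^3 c + a^2 b^2 - 4 b^3 - 27 c^2.
Plug a = -5, b = -8, c = 8:
  18*(-5)*(-8)*(8) - 4*(-5)^3*(8) + (-5)^2*(-8)^2 - 4*(-8)^3 - 27*(8)^2
  = 5760 + (4000) + 1600 + (2048) + (-1728)
  = 11680.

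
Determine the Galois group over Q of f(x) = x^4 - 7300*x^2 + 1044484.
Gal(K/Q) = Z/2Z (cyclic of order 2)

f factors as (x^2 - 7154)(x^2 - 146), so the splitting field is K = Q(sqrt(7154), sqrt(146)). The squarefree part of 7154 is 146 and the squarefree part of 146 is also 146, so sqrt(7154) and sqrt(146) are both rational multiples of sqrt(146). Hence Q(sqrt(7154)) = Q(sqrt(146)) = Q(sqrt(146)), and the splitting field collapses to a single degree-2 extension with Galois group Z/2Z.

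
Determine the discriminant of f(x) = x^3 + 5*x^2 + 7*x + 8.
Δ = -835

For x^3 + a x^2 + b x + c the discriminant is Δ = 18 a b c - 4 a^3 c + a^2 b^2 - 4 b^3 - 27 c^2.
Plug a = 5, b = 7, c = 8:
  18*(5)*(7)*(8) - 4*(5)^3*(8) + (5)^2*(7)^2 - 4*(7)^3 - 27*(8)^2
  = 5040 + (-4000) + 1225 + (-1372) + (-1728)
  = -835.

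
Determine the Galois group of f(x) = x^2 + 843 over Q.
Gal(K/Q) = Z/2Z (cyclic of order 2)

x^2 + 843 is irreducible over Q since -843 is not a rational square. The splitting field Q(sqrt(-843)) has degree 2 over Q, and its unique nontrivial automorphism is sqrt(-843) ↦ -sqrt(-843). Hence Gal(Q(sqrt(-843))/Q) = Z/2Z.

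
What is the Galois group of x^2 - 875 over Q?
Gal(K/Q) = Z/2Z (cyclic of order 2)

x^2 - 875 is irreducible over Q since 875 is not a rational square. The splitting field Q(sqrt(875)) has degree 2 over Q, and its unique nontrivial automorphism is sqrt(875) ↦ -sqrt(875). Hence Gal(Q(sqrt(875))/Q) = Z/2Z.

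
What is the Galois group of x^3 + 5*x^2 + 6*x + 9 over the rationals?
Gal(K/Q) = S_3 (symmetric group of order 6)

Compute the discriminant of x^3 + (5)*x^2 + (6)*x + (9): Δ = -1791. Since Δ is not a rational square, the Galois group is not contained in A_3; it must be the full S_3 (irreducibility of the cubic rules out anything smaller).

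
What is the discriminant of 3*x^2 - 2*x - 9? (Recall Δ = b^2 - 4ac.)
Δ = 112

For a quadratic a x^2 + b x + c the discriminant is Δ = b^2 - 4ac = (-2)^2 - 4*(3)*(-9) = 4 - (-108) = 112.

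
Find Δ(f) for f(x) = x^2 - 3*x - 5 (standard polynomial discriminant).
Δ = 29

For a quadratic a x^2 + b x + c the discriminant is Δ = b^2 - 4ac = (-3)^2 - 4*(1)*(-5) = 9 - (-20) = 29.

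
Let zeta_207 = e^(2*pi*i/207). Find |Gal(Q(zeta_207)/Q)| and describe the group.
|Gal(Q(zeta_207)/Q)| = phi(207) = 132; group ≅ (Z/207Z)^* ≅ Z/6Z × Z/22Z

The n-th cyclotomic polynomial Φ_207(x) is the minimal polynomial of zeta_207 over Q and has degree phi(207) = 132. So Q(zeta_207) is a degree-132 Galois extension with Galois group (Z/207Z)^*. By CRT, (Z/207Z)^* ≅ (Z/9Z)^* × (Z/23Z)^*. Each prime-power unit group is (Z/9Z)^* ≅ Z/6Z; (Z/23Z)^* ≅ Z/22Z. Hence Gal(Q(zeta_207)/Q) ≅ Z/6Z × Z/22Z.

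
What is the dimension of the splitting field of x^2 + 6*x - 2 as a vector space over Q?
[K:Q] = 2

The discriminant of x^2 + (6)*x + (-2) is b^2 - 4c = 36 - (-8) = 44. Since 44 is not a perfect square in Q, the polynomial is irreducible over Q. Its two roots generate a degree-2 extension, so [K:Q] = 2.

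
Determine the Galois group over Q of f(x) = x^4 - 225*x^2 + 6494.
Gal(K/Q) = V_4 (Klein four-group, Z/2Z × Z/2Z)

f factors as (x^2 - 191)(x^2 - 34), so the splitting field is K = Q(sqrt(191), sqrt(34)). The elements 191, 34, 6494 are all non-squares in Q, so sqrt(191) and sqrt(34) generate independent quadratic extensions. Thus [K:Q] = 4 and Gal(K/Q) is generated by the two order-2 automorphisms sqrt(191) ↦ -sqrt(191) and sqrt(34) ↦ -sqrt(34), giving V_4.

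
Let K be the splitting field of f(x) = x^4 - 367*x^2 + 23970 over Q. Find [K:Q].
[K:Q] = 4

f factors as (x^2 - 85)(x^2 - 282); the splitting field is K = Q(sqrt(85), sqrt(282)). Since 85, 282, and 23970 are all non-squares in Q, the three subfields Q(sqrt(85)), Q(sqrt(282)), Q(sqrt(23970)) are distinct degree-2 extensions, so [K:Q] = 4 (Klein four Galois group).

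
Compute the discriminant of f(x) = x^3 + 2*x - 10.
Δ = -2732

For a depressed cubic x^3 + p x + q the discriminant is Δ = -4 p^3 - 27 q^2 = -4*(2)^3 - 27*(-10)^2 = -32 - 2700 = -2732.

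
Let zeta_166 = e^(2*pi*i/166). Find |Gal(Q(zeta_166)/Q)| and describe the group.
|Gal(Q(zeta_166)/Q)| = phi(166) = 82; group ≅ (Z/166Z)^* ≅ Z/82Z

The n-th cyclotomic polynomial Φ_166(x) is the minimal polynomial of zeta_166 over Q and has degree phi(166) = 82. So Q(zeta_166) is a degree-82 Galois extension with Galois group (Z/166Z)^*. By CRT, (Z/166Z)^* ≅ (Z/2Z)^* × (Z/83Z)^*. Each prime-power unit group is (Z/2Z)^* ≅ trivial group (order 1); (Z/83Z)^* ≅ Z/82Z. Hence Gal(Q(zeta_166)/Q) ≅ Z/82Z.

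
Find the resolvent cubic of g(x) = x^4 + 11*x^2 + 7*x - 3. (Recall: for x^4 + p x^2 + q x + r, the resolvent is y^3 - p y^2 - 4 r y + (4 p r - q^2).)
h(y) = y^3 - 11*y^2 + 12*y - 181

Identify coefficients: p = 11, q = 7, r = -3.
Plug into h(y) = y^3 - p y^2 - 4 r y + (4 p r - q^2):
  h(y) = y^3 - (11) y^2 - 4*(-3) y + (4*(11)*(-3) - (7)^2)
       = y^3 + (-11) y^2 + (12) y + (-181).
Simplifying: h(y) = y^3 - 11*y^2 + 12*y - 181.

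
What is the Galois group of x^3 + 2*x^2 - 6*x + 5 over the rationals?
Gal(K/Q) = S_3 (symmetric group of order 6)

Compute the discriminant of x^3 + (2)*x^2 + (-6)*x + (5): Δ = -907. Since Δ is not a rational square, the Galois group is not contained in A_3; it must be the full S_3 (irreducibility of the cubic rules out anything smaller).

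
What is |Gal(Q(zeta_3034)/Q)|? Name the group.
|Gal(Q(zeta_3034)/Q)| = phi(3034) = 1440; group ≅ (Z/3034Z)^* ≅ Z/36Z × Z/40Z

The n-th cyclotomic polynomial Φ_3034(x) is the minimal polynomial of zeta_3034 over Q and has degree phi(3034) = 1440. So Q(zeta_3034) is a degree-1440 Galois extension with Galois group (Z/3034Z)^*. By CRT, (Z/3034Z)^* ≅ (Z/2Z)^* × (Z/37Z)^* × (Z/41Z)^*. Each prime-power unit group is (Z/2Z)^* ≅ trivial group (order 1); (Z/37Z)^* ≅ Z/36Z; (Z/41Z)^* ≅ Z/40Z. Hence Gal(Q(zeta_3034)/Q) ≅ Z/36Z × Z/40Z.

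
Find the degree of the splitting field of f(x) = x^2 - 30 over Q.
[K:Q] = 2

The polynomial x^2 - 30 is irreducible over Q since 30 is not a perfect square. Its splitting field is Q(sqrt(30)), which has degree 2 over Q.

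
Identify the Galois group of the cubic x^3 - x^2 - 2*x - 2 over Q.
Gal(K/Q) = S_3 (symmetric group of order 6)

Compute the discriminant of x^3 + (-1)*x^2 + (-2)*x + (-2): Δ = -152. Since Δ is not a rational square, the Galois group is not contained in A_3; it must be the full S_3 (irreducibility of the cubic rules out anything smaller).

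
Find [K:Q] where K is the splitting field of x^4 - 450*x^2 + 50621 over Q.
[K:Q] = 4

f factors as (x^2 - 223)(x^2 - 227); the splitting field is K = Q(sqrt(223), sqrt(227)). Since 223, 227, and 50621 are all non-squares in Q, the three subfields Q(sqrt(223)), Q(sqrt(227)), Q(sqrt(50621)) are distinct degree-2 extensions, so [K:Q] = 4 (Klein four Galois group).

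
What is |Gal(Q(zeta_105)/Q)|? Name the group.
|Gal(Q(zeta_105)/Q)| = phi(105) = 48; group ≅ (Z/105Z)^* ≅ Z/2Z × Z/4Z × Z/6Z

The n-th cyclotomic polynomial Φ_105(x) is the minimal polynomial of zeta_105 over Q and has degree phi(105) = 48. So Q(zeta_105) is a degree-48 Galois extension with Galois group (Z/105Z)^*. By CRT, (Z/105Z)^* ≅ (Z/3Z)^* × (Z/5Z)^* × (Z/7Z)^*. Each prime-power unit group is (Z/3Z)^* ≅ Z/2Z; (Z/5Z)^* ≅ Z/4Z; (Z/7Z)^* ≅ Z/6Z. Hence Gal(Q(zeta_105)/Q) ≅ Z/2Z × Z/4Z × Z/6Z.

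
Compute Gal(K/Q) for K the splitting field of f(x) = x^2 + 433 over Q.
Gal(K/Q) = Z/2Z (cyclic of order 2)

x^2 + 433 is irreducible over Q since -433 is not a rational square. The splitting field Q(sqrt(-433)) has degree 2 over Q, and its unique nontrivial automorphism is sqrt(-433) ↦ -sqrt(-433). Hence Gal(Q(sqrt(-433))/Q) = Z/2Z.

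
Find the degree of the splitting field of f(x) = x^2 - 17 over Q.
[K:Q] = 2

The polynomial x^2 - 17 is irreducible over Q since 17 is not a perfect square. Its splitting field is Q(sqrt(17)), which has degree 2 over Q.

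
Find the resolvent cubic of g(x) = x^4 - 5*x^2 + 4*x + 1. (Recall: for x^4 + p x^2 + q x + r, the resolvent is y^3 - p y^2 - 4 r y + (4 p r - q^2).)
h(y) = y^3 + 5*y^2 - 4*y - 36

Identify coefficients: p = -5, q = 4, r = 1.
Plug into h(y) = y^3 - p y^2 - 4 r y + (4 p r - q^2):
  h(y) = y^3 - (-5) y^2 - 4*(1) y + (4*(-5)*(1) - (4)^2)
       = y^3 + (5) y^2 + (-4) y + (-36).
Simplifying: h(y) = y^3 + 5*y^2 - 4*y - 36.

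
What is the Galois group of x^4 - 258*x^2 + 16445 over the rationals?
Gal(K/Q) = V_4 (Klein four-group, Z/2Z × Z/2Z)

f factors as (x^2 - 115)(x^2 - 143), so the splitting field is K = Q(sqrt(115), sqrt(143)). The elements 115, 143, 16445 are all non-squares in Q, so sqrt(115) and sqrt(143) generate independent quadratic extensions. Thus [K:Q] = 4 and Gal(K/Q) is generated by the two order-2 automorphisms sqrt(115) ↦ -sqrt(115) and sqrt(143) ↦ -sqrt(143), giving V_4.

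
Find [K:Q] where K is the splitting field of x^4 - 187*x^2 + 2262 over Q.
[K:Q] = 4

f factors as (x^2 - 174)(x^2 - 13); the splitting field is K = Q(sqrt(174), sqrt(13)). Since 174, 13, and 2262 are all non-squares in Q, the three subfields Q(sqrt(174)), Q(sqrt(13)), Q(sqrt(2262)) are distinct degree-2 extensions, so [K:Q] = 4 (Klein four Galois group).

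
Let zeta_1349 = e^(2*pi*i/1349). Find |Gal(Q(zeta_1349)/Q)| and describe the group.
|Gal(Q(zeta_1349)/Q)| = phi(1349) = 1260; group ≅ (Z/1349Z)^* ≅ Z/18Z × Z/70Z

The n-th cyclotomic polynomial Φ_1349(x) is the minimal polynomial of zeta_1349 over Q and has degree phi(1349) = 1260. So Q(zeta_1349) is a degree-1260 Galois extension with Galois group (Z/1349Z)^*. By CRT, (Z/1349Z)^* ≅ (Z/19Z)^* × (Z/71Z)^*. Each prime-power unit group is (Z/19Z)^* ≅ Z/18Z; (Z/71Z)^* ≅ Z/70Z. Hence Gal(Q(zeta_1349)/Q) ≅ Z/18Z × Z/70Z.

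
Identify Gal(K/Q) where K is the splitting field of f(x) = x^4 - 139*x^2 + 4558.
Gal(K/Q) = V_4 (Klein four-group, Z/2Z × Z/2Z)

f factors as (x^2 - 53)(x^2 - 86), so the splitting field is K = Q(sqrt(53), sqrt(86)). The elements 53, 86, 4558 are all non-squares in Q, so sqrt(53) and sqrt(86) generate independent quadratic extensions. Thus [K:Q] = 4 and Gal(K/Q) is generated by the two order-2 automorphisms sqrt(53) ↦ -sqrt(53) and sqrt(86) ↦ -sqrt(86), giving V_4.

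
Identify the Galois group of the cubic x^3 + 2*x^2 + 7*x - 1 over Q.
Gal(K/Q) = S_3 (symmetric group of order 6)

Compute the discriminant of x^3 + (2)*x^2 + (7)*x + (-1): Δ = -1423. Since Δ is not a rational square, the Galois group is not contained in A_3; it must be the full S_3 (irreducibility of the cubic rules out anything smaller).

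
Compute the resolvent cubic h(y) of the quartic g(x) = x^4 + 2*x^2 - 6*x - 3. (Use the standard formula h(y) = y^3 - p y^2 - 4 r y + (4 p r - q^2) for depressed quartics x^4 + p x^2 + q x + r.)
h(y) = y^3 - 2*y^2 + 12*y - 60

Identify coefficients: p = 2, q = -6, r = -3.
Plug into h(y) = y^3 - p y^2 - 4 r y + (4 p r - q^2):
  h(y) = y^3 - (2) y^2 - 4*(-3) y + (4*(2)*(-3) - (-6)^2)
       = y^3 + (-2) y^2 + (12) y + (-60).
Simplifying: h(y) = y^3 - 2*y^2 + 12*y - 60.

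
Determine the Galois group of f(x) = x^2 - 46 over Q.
Gal(K/Q) = Z/2Z (cyclic of order 2)

x^2 - 46 is irreducible over Q since 46 is not a rational square. The splitting field Q(sqrt(46)) has degree 2 over Q, and its unique nontrivial automorphism is sqrt(46) ↦ -sqrt(46). Hence Gal(Q(sqrt(46))/Q) = Z/2Z.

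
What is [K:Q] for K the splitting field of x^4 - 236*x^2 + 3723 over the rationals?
[K:Q] = 4

f factors as (x^2 - 219)(x^2 - 17); the splitting field is K = Q(sqrt(219), sqrt(17)). Since 219, 17, and 3723 are all non-squares in Q, the three subfields Q(sqrt(219)), Q(sqrt(17)), Q(sqrt(3723)) are distinct degree-2 extensions, so [K:Q] = 4 (Klein four Galois group).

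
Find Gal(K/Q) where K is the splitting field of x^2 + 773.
Gal(K/Q) = Z/2Z (cyclic of order 2)

x^2 + 773 is irreducible over Q since -773 is not a rational square. The splitting field Q(sqrt(-773)) has degree 2 over Q, and its unique nontrivial automorphism is sqrt(-773) ↦ -sqrt(-773). Hence Gal(Q(sqrt(-773))/Q) = Z/2Z.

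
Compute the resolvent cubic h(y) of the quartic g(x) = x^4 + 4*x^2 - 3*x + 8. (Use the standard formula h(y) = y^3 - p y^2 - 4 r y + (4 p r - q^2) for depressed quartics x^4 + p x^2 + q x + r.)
h(y) = y^3 - 4*y^2 - 32*y + 119

Identify coefficients: p = 4, q = -3, r = 8.
Plug into h(y) = y^3 - p y^2 - 4 r y + (4 p r - q^2):
  h(y) = y^3 - (4) y^2 - 4*(8) y + (4*(4)*(8) - (-3)^2)
       = y^3 + (-4) y^2 + (-32) y + (119).
Simplifying: h(y) = y^3 - 4*y^2 - 32*y + 119.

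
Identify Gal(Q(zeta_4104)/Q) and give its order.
|Gal(Q(zeta_4104)/Q)| = phi(4104) = 1296; group ≅ (Z/4104Z)^* ≅ Z/2Z × Z/2Z × Z/18Z × Z/18Z

The n-th cyclotomic polynomial Φ_4104(x) is the minimal polynomial of zeta_4104 over Q and has degree phi(4104) = 1296. So Q(zeta_4104) is a degree-1296 Galois extension with Galois group (Z/4104Z)^*. By CRT, (Z/4104Z)^* ≅ (Z/8Z)^* × (Z/27Z)^* × (Z/19Z)^*. Each prime-power unit group is (Z/8Z)^* ≅ Z/2Z × Z/2Z; (Z/27Z)^* ≅ Z/18Z; (Z/19Z)^* ≅ Z/18Z. Hence Gal(Q(zeta_4104)/Q) ≅ Z/2Z × Z/2Z × Z/18Z × Z/18Z.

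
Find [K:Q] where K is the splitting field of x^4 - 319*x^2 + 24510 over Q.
[K:Q] = 4

f factors as (x^2 - 129)(x^2 - 190); the splitting field is K = Q(sqrt(129), sqrt(190)). Since 129, 190, and 24510 are all non-squares in Q, the three subfields Q(sqrt(129)), Q(sqrt(190)), Q(sqrt(24510)) are distinct degree-2 extensions, so [K:Q] = 4 (Klein four Galois group).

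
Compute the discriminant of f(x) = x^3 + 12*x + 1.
Δ = -6939

For a depressed cubic x^3 + p x + q the discriminant is Δ = -4 p^3 - 27 q^2 = -4*(12)^3 - 27*(1)^2 = -6912 - 27 = -6939.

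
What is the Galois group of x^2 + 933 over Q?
Gal(K/Q) = Z/2Z (cyclic of order 2)

x^2 + 933 is irreducible over Q since -933 is not a rational square. The splitting field Q(sqrt(-933)) has degree 2 over Q, and its unique nontrivial automorphism is sqrt(-933) ↦ -sqrt(-933). Hence Gal(Q(sqrt(-933))/Q) = Z/2Z.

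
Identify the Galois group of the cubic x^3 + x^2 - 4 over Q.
Gal(K/Q) = S_3 (symmetric group of order 6)

Compute the discriminant of x^3 + (1)*x^2 + (0)*x + (-4): Δ = -416. Since Δ is not a rational square, the Galois group is not contained in A_3; it must be the full S_3 (irreducibility of the cubic rules out anything smaller).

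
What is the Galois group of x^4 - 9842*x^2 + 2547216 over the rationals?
Gal(K/Q) = Z/2Z (cyclic of order 2)

f factors as (x^2 - 266)(x^2 - 9576), so the splitting field is K = Q(sqrt(266), sqrt(9576)). The squarefree part of 266 is 266 and the squarefree part of 9576 is also 266, so sqrt(266) and sqrt(9576) are both rational multiples of sqrt(266). Hence Q(sqrt(266)) = Q(sqrt(9576)) = Q(sqrt(266)), and the splitting field collapses to a single degree-2 extension with Galois group Z/2Z.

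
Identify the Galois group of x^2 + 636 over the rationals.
Gal(K/Q) = Z/2Z (cyclic of order 2)

x^2 + 636 is irreducible over Q since -636 is not a rational square. The splitting field Q(sqrt(-636)) has degree 2 over Q, and its unique nontrivial automorphism is sqrt(-636) ↦ -sqrt(-636). Hence Gal(Q(sqrt(-636))/Q) = Z/2Z.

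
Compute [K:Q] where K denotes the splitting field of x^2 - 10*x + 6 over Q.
[K:Q] = 2

The discriminant of x^2 + (-10)*x + (6) is b^2 - 4c = 100 - (24) = 76. Since 76 is not a perfect square in Q, the polynomial is irreducible over Q. Its two roots generate a degree-2 extension, so [K:Q] = 2.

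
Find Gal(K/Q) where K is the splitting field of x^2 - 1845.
Gal(K/Q) = Z/2Z (cyclic of order 2)

x^2 - 1845 is irreducible over Q since 1845 is not a rational square. The splitting field Q(sqrt(1845)) has degree 2 over Q, and its unique nontrivial automorphism is sqrt(1845) ↦ -sqrt(1845). Hence Gal(Q(sqrt(1845))/Q) = Z/2Z.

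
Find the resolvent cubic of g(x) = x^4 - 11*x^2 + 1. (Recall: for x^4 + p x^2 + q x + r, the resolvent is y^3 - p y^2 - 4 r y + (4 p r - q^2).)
h(y) = y^3 + 11*y^2 - 4*y - 44

Identify coefficients: p = -11, q = 0, r = 1.
Plug into h(y) = y^3 - p y^2 - 4 r y + (4 p r - q^2):
  h(y) = y^3 - (-11) y^2 - 4*(1) y + (4*(-11)*(1) - (0)^2)
       = y^3 + (11) y^2 + (-4) y + (-44).
Simplifying: h(y) = y^3 + 11*y^2 - 4*y - 44.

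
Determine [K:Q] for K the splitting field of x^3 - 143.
[K:Q] = 6

x^3 - 143 has one real root r = 143^(1/3) and two complex roots r*zeta_3, r*zeta_3^2 where zeta_3 = e^(2*pi*i/3). The splitting field is Q(r, zeta_3). [Q(r):Q] = 3 and [Q(zeta_3):Q] = 2 with gcd = 1, so [Q(r, zeta_3):Q] = 3 * 2 = 6.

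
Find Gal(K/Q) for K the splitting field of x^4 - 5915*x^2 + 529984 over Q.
Gal(K/Q) = Z/2Z (cyclic of order 2)

f factors as (x^2 - 5824)(x^2 - 91), so the splitting field is K = Q(sqrt(5824), sqrt(91)). The squarefree part of 5824 is 91 and the squarefree part of 91 is also 91, so sqrt(5824) and sqrt(91) are both rational multiples of sqrt(91). Hence Q(sqrt(5824)) = Q(sqrt(91)) = Q(sqrt(91)), and the splitting field collapses to a single degree-2 extension with Galois group Z/2Z.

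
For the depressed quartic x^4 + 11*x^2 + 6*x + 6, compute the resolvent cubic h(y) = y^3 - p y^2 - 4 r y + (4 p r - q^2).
h(y) = y^3 - 11*y^2 - 24*y + 228

Identify coefficients: p = 11, q = 6, r = 6.
Plug into h(y) = y^3 - p y^2 - 4 r y + (4 p r - q^2):
  h(y) = y^3 - (11) y^2 - 4*(6) y + (4*(11)*(6) - (6)^2)
       = y^3 + (-11) y^2 + (-24) y + (228).
Simplifying: h(y) = y^3 - 11*y^2 - 24*y + 228.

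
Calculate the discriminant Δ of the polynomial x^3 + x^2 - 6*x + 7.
Δ = -1207

For x^3 + a x^2 + b x + c the discriminant is Δ = 18 a b c - 4 a^3 c + a^2 b^2 - 4 b^3 - 27 c^2.
Plug a = 1, b = -6, c = 7:
  18*(1)*(-6)*(7) - 4*(1)^3*(7) + (1)^2*(-6)^2 - 4*(-6)^3 - 27*(7)^2
  = -756 + (-28) + 36 + (864) + (-1323)
  = -1207.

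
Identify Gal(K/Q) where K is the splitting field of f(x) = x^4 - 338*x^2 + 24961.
Gal(K/Q) = V_4 (Klein four-group, Z/2Z × Z/2Z)

f factors as (x^2 - 109)(x^2 - 229), so the splitting field is K = Q(sqrt(109), sqrt(229)). The elements 109, 229, 24961 are all non-squares in Q, so sqrt(109) and sqrt(229) generate independent quadratic extensions. Thus [K:Q] = 4 and Gal(K/Q) is generated by the two order-2 automorphisms sqrt(109) ↦ -sqrt(109) and sqrt(229) ↦ -sqrt(229), giving V_4.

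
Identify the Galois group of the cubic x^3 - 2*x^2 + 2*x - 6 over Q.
Gal(K/Q) = S_3 (symmetric group of order 6)

Compute the discriminant of x^3 + (-2)*x^2 + (2)*x + (-6): Δ = -748. Since Δ is not a rational square, the Galois group is not contained in A_3; it must be the full S_3 (irreducibility of the cubic rules out anything smaller).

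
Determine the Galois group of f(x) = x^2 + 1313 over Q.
Gal(K/Q) = Z/2Z (cyclic of order 2)

x^2 + 1313 is irreducible over Q since -1313 is not a rational square. The splitting field Q(sqrt(-1313)) has degree 2 over Q, and its unique nontrivial automorphism is sqrt(-1313) ↦ -sqrt(-1313). Hence Gal(Q(sqrt(-1313))/Q) = Z/2Z.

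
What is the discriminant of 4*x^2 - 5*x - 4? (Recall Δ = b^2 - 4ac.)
Δ = 89

For a quadratic a x^2 + b x + c the discriminant is Δ = b^2 - 4ac = (-5)^2 - 4*(4)*(-4) = 25 - (-64) = 89.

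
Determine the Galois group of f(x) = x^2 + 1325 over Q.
Gal(K/Q) = Z/2Z (cyclic of order 2)

x^2 + 1325 is irreducible over Q since -1325 is not a rational square. The splitting field Q(sqrt(-1325)) has degree 2 over Q, and its unique nontrivial automorphism is sqrt(-1325) ↦ -sqrt(-1325). Hence Gal(Q(sqrt(-1325))/Q) = Z/2Z.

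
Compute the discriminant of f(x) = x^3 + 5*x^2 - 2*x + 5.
Δ = -3943

For x^3 + a x^2 + b x + c the discriminant is Δ = 18 a b c - 4 a^3 c + a^2 b^2 - 4 b^3 - 27 c^2.
Plug a = 5, b = -2, c = 5:
  18*(5)*(-2)*(5) - 4*(5)^3*(5) + (5)^2*(-2)^2 - 4*(-2)^3 - 27*(5)^2
  = -900 + (-2500) + 100 + (32) + (-675)
  = -3943.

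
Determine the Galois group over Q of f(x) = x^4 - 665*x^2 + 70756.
Gal(K/Q) = Z/2Z (cyclic of order 2)

f factors as (x^2 - 532)(x^2 - 133), so the splitting field is K = Q(sqrt(532), sqrt(133)). The squarefree part of 532 is 133 and the squarefree part of 133 is also 133, so sqrt(532) and sqrt(133) are both rational multiples of sqrt(133). Hence Q(sqrt(532)) = Q(sqrt(133)) = Q(sqrt(133)), and the splitting field collapses to a single degree-2 extension with Galois group Z/2Z.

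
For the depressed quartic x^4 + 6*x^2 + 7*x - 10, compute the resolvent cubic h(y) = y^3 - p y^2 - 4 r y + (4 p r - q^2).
h(y) = y^3 - 6*y^2 + 40*y - 289

Identify coefficients: p = 6, q = 7, r = -10.
Plug into h(y) = y^3 - p y^2 - 4 r y + (4 p r - q^2):
  h(y) = y^3 - (6) y^2 - 4*(-10) y + (4*(6)*(-10) - (7)^2)
       = y^3 + (-6) y^2 + (40) y + (-289).
Simplifying: h(y) = y^3 - 6*y^2 + 40*y - 289.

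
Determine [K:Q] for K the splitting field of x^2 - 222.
[K:Q] = 2

The polynomial x^2 - 222 is irreducible over Q since 222 is not a perfect square. Its splitting field is Q(sqrt(222)), which has degree 2 over Q.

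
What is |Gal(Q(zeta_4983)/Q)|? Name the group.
|Gal(Q(zeta_4983)/Q)| = phi(4983) = 3000; group ≅ (Z/4983Z)^* ≅ Z/2Z × Z/10Z × Z/150Z

The n-th cyclotomic polynomial Φ_4983(x) is the minimal polynomial of zeta_4983 over Q and has degree phi(4983) = 3000. So Q(zeta_4983) is a degree-3000 Galois extension with Galois group (Z/4983Z)^*. By CRT, (Z/4983Z)^* ≅ (Z/3Z)^* × (Z/11Z)^* × (Z/151Z)^*. Each prime-power unit group is (Z/3Z)^* ≅ Z/2Z; (Z/11Z)^* ≅ Z/10Z; (Z/151Z)^* ≅ Z/150Z. Hence Gal(Q(zeta_4983)/Q) ≅ Z/2Z × Z/10Z × Z/150Z.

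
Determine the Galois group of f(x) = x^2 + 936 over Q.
Gal(K/Q) = Z/2Z (cyclic of order 2)

x^2 + 936 is irreducible over Q since -936 is not a rational square. The splitting field Q(sqrt(-936)) has degree 2 over Q, and its unique nontrivial automorphism is sqrt(-936) ↦ -sqrt(-936). Hence Gal(Q(sqrt(-936))/Q) = Z/2Z.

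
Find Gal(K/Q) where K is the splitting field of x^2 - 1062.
Gal(K/Q) = Z/2Z (cyclic of order 2)

x^2 - 1062 is irreducible over Q since 1062 is not a rational square. The splitting field Q(sqrt(1062)) has degree 2 over Q, and its unique nontrivial automorphism is sqrt(1062) ↦ -sqrt(1062). Hence Gal(Q(sqrt(1062))/Q) = Z/2Z.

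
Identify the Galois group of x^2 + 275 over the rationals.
Gal(K/Q) = Z/2Z (cyclic of order 2)

x^2 + 275 is irreducible over Q since -275 is not a rational square. The splitting field Q(sqrt(-275)) has degree 2 over Q, and its unique nontrivial automorphism is sqrt(-275) ↦ -sqrt(-275). Hence Gal(Q(sqrt(-275))/Q) = Z/2Z.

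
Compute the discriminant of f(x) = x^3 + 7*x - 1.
Δ = -1399

For a depressed cubic x^3 + p x + q the discriminant is Δ = -4 p^3 - 27 q^2 = -4*(7)^3 - 27*(-1)^2 = -1372 - 27 = -1399.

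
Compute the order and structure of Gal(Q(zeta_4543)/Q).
|Gal(Q(zeta_4543)/Q)| = phi(4543) = 3480; group ≅ (Z/4543Z)^* ≅ Z/6Z × Z/10Z × Z/58Z

The n-th cyclotomic polynomial Φ_4543(x) is the minimal polynomial of zeta_4543 over Q and has degree phi(4543) = 3480. So Q(zeta_4543) is a degree-3480 Galois extension with Galois group (Z/4543Z)^*. By CRT, (Z/4543Z)^* ≅ (Z/7Z)^* × (Z/11Z)^* × (Z/59Z)^*. Each prime-power unit group is (Z/7Z)^* ≅ Z/6Z; (Z/11Z)^* ≅ Z/10Z; (Z/59Z)^* ≅ Z/58Z. Hence Gal(Q(zeta_4543)/Q) ≅ Z/6Z × Z/10Z × Z/58Z.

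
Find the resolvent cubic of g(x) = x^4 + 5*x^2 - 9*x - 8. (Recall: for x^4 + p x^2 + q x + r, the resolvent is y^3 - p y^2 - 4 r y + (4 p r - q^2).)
h(y) = y^3 - 5*y^2 + 32*y - 241

Identify coefficients: p = 5, q = -9, r = -8.
Plug into h(y) = y^3 - p y^2 - 4 r y + (4 p r - q^2):
  h(y) = y^3 - (5) y^2 - 4*(-8) y + (4*(5)*(-8) - (-9)^2)
       = y^3 + (-5) y^2 + (32) y + (-241).
Simplifying: h(y) = y^3 - 5*y^2 + 32*y - 241.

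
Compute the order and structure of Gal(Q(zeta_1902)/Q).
|Gal(Q(zeta_1902)/Q)| = phi(1902) = 632; group ≅ (Z/1902Z)^* ≅ Z/2Z × Z/316Z

The n-th cyclotomic polynomial Φ_1902(x) is the minimal polynomial of zeta_1902 over Q and has degree phi(1902) = 632. So Q(zeta_1902) is a degree-632 Galois extension with Galois group (Z/1902Z)^*. By CRT, (Z/1902Z)^* ≅ (Z/2Z)^* × (Z/3Z)^* × (Z/317Z)^*. Each prime-power unit group is (Z/2Z)^* ≅ trivial group (order 1); (Z/3Z)^* ≅ Z/2Z; (Z/317Z)^* ≅ Z/316Z. Hence Gal(Q(zeta_1902)/Q) ≅ Z/2Z × Z/316Z.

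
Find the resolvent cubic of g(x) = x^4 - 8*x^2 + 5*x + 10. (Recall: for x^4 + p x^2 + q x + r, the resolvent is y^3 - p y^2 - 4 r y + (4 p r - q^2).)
h(y) = y^3 + 8*y^2 - 40*y - 345

Identify coefficients: p = -8, q = 5, r = 10.
Plug into h(y) = y^3 - p y^2 - 4 r y + (4 p r - q^2):
  h(y) = y^3 - (-8) y^2 - 4*(10) y + (4*(-8)*(10) - (5)^2)
       = y^3 + (8) y^2 + (-40) y + (-345).
Simplifying: h(y) = y^3 + 8*y^2 - 40*y - 345.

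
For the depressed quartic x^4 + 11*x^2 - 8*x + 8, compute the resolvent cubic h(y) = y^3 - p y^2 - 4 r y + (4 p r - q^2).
h(y) = y^3 - 11*y^2 - 32*y + 288

Identify coefficients: p = 11, q = -8, r = 8.
Plug into h(y) = y^3 - p y^2 - 4 r y + (4 p r - q^2):
  h(y) = y^3 - (11) y^2 - 4*(8) y + (4*(11)*(8) - (-8)^2)
       = y^3 + (-11) y^2 + (-32) y + (288).
Simplifying: h(y) = y^3 - 11*y^2 - 32*y + 288.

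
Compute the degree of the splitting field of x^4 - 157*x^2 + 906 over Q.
[K:Q] = 4

f factors as (x^2 - 151)(x^2 - 6); the splitting field is K = Q(sqrt(151), sqrt(6)). Since 151, 6, and 906 are all non-squares in Q, the three subfields Q(sqrt(151)), Q(sqrt(6)), Q(sqrt(906)) are distinct degree-2 extensions, so [K:Q] = 4 (Klein four Galois group).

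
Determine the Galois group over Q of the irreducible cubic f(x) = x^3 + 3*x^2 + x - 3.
Gal(K/Q) = S_3 (symmetric group of order 6)

Compute the discriminant of x^3 + (3)*x^2 + (1)*x + (-3): Δ = -76. Since Δ is not a rational square, the Galois group is not contained in A_3; it must be the full S_3 (irreducibility of the cubic rules out anything smaller).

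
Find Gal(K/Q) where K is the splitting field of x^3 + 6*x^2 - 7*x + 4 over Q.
Gal(K/Q) = S_3 (symmetric group of order 6)

Compute the discriminant of x^3 + (6)*x^2 + (-7)*x + (4): Δ = -3776. Since Δ is not a rational square, the Galois group is not contained in A_3; it must be the full S_3 (irreducibility of the cubic rules out anything smaller).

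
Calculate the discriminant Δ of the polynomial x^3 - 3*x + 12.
Δ = -3780

For a depressed cubic x^3 + p x + q the discriminant is Δ = -4 p^3 - 27 q^2 = -4*(-3)^3 - 27*(12)^2 = 108 - 3888 = -3780.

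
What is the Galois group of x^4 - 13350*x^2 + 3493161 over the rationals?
Gal(K/Q) = Z/2Z (cyclic of order 2)

f factors as (x^2 - 267)(x^2 - 13083), so the splitting field is K = Q(sqrt(267), sqrt(13083)). The squarefree part of 267 is 267 and the squarefree part of 13083 is also 267, so sqrt(267) and sqrt(13083) are both rational multiples of sqrt(267). Hence Q(sqrt(267)) = Q(sqrt(13083)) = Q(sqrt(267)), and the splitting field collapses to a single degree-2 extension with Galois group Z/2Z.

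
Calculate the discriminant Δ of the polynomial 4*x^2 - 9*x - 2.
Δ = 113

For a quadratic a x^2 + b x + c the discriminant is Δ = b^2 - 4ac = (-9)^2 - 4*(4)*(-2) = 81 - (-32) = 113.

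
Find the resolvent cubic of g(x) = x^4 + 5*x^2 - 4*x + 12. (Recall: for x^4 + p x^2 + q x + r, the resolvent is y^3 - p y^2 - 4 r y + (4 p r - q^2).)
h(y) = y^3 - 5*y^2 - 48*y + 224

Identify coefficients: p = 5, q = -4, r = 12.
Plug into h(y) = y^3 - p y^2 - 4 r y + (4 p r - q^2):
  h(y) = y^3 - (5) y^2 - 4*(12) y + (4*(5)*(12) - (-4)^2)
       = y^3 + (-5) y^2 + (-48) y + (224).
Simplifying: h(y) = y^3 - 5*y^2 - 48*y + 224.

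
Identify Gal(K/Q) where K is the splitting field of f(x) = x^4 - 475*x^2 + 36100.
Gal(K/Q) = Z/2Z (cyclic of order 2)

f factors as (x^2 - 95)(x^2 - 380), so the splitting field is K = Q(sqrt(95), sqrt(380)). The squarefree part of 95 is 95 and the squarefree part of 380 is also 95, so sqrt(95) and sqrt(380) are both rational multiples of sqrt(95). Hence Q(sqrt(95)) = Q(sqrt(380)) = Q(sqrt(95)), and the splitting field collapses to a single degree-2 extension with Galois group Z/2Z.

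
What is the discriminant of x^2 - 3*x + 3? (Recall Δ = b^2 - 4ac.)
Δ = -3

For a quadratic a x^2 + b x + c the discriminant is Δ = b^2 - 4ac = (-3)^2 - 4*(1)*(3) = 9 - (12) = -3.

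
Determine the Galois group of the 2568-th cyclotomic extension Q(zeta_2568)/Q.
|Gal(Q(zeta_2568)/Q)| = phi(2568) = 848; group ≅ (Z/2568Z)^* ≅ Z/2Z × Z/2Z × Z/2Z × Z/106Z

The n-th cyclotomic polynomial Φ_2568(x) is the minimal polynomial of zeta_2568 over Q and has degree phi(2568) = 848. So Q(zeta_2568) is a degree-848 Galois extension with Galois group (Z/2568Z)^*. By CRT, (Z/2568Z)^* ≅ (Z/8Z)^* × (Z/3Z)^* × (Z/107Z)^*. Each prime-power unit group is (Z/8Z)^* ≅ Z/2Z × Z/2Z; (Z/3Z)^* ≅ Z/2Z; (Z/107Z)^* ≅ Z/106Z. Hence Gal(Q(zeta_2568)/Q) ≅ Z/2Z × Z/2Z × Z/2Z × Z/106Z.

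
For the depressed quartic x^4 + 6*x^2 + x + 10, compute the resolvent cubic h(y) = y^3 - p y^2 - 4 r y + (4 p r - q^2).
h(y) = y^3 - 6*y^2 - 40*y + 239

Identify coefficients: p = 6, q = 1, r = 10.
Plug into h(y) = y^3 - p y^2 - 4 r y + (4 p r - q^2):
  h(y) = y^3 - (6) y^2 - 4*(10) y + (4*(6)*(10) - (1)^2)
       = y^3 + (-6) y^2 + (-40) y + (239).
Simplifying: h(y) = y^3 - 6*y^2 - 40*y + 239.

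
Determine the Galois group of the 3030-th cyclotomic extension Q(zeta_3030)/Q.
|Gal(Q(zeta_3030)/Q)| = phi(3030) = 800; group ≅ (Z/3030Z)^* ≅ Z/2Z × Z/4Z × Z/100Z

The n-th cyclotomic polynomial Φ_3030(x) is the minimal polynomial of zeta_3030 over Q and has degree phi(3030) = 800. So Q(zeta_3030) is a degree-800 Galois extension with Galois group (Z/3030Z)^*. By CRT, (Z/3030Z)^* ≅ (Z/2Z)^* × (Z/3Z)^* × (Z/5Z)^* × (Z/101Z)^*. Each prime-power unit group is (Z/2Z)^* ≅ trivial group (order 1); (Z/3Z)^* ≅ Z/2Z; (Z/5Z)^* ≅ Z/4Z; (Z/101Z)^* ≅ Z/100Z. Hence Gal(Q(zeta_3030)/Q) ≅ Z/2Z × Z/4Z × Z/100Z.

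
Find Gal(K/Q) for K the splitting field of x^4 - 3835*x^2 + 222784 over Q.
Gal(K/Q) = Z/2Z (cyclic of order 2)

f factors as (x^2 - 3776)(x^2 - 59), so the splitting field is K = Q(sqrt(3776), sqrt(59)). The squarefree part of 3776 is 59 and the squarefree part of 59 is also 59, so sqrt(3776) and sqrt(59) are both rational multiples of sqrt(59). Hence Q(sqrt(3776)) = Q(sqrt(59)) = Q(sqrt(59)), and the splitting field collapses to a single degree-2 extension with Galois group Z/2Z.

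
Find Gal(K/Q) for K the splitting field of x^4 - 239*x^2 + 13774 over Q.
Gal(K/Q) = V_4 (Klein four-group, Z/2Z × Z/2Z)

f factors as (x^2 - 97)(x^2 - 142), so the splitting field is K = Q(sqrt(97), sqrt(142)). The elements 97, 142, 13774 are all non-squares in Q, so sqrt(97) and sqrt(142) generate independent quadratic extensions. Thus [K:Q] = 4 and Gal(K/Q) is generated by the two order-2 automorphisms sqrt(97) ↦ -sqrt(97) and sqrt(142) ↦ -sqrt(142), giving V_4.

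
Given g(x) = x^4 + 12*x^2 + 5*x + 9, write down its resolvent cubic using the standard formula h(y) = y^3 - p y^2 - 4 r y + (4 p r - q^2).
h(y) = y^3 - 12*y^2 - 36*y + 407

Identify coefficients: p = 12, q = 5, r = 9.
Plug into h(y) = y^3 - p y^2 - 4 r y + (4 p r - q^2):
  h(y) = y^3 - (12) y^2 - 4*(9) y + (4*(12)*(9) - (5)^2)
       = y^3 + (-12) y^2 + (-36) y + (407).
Simplifying: h(y) = y^3 - 12*y^2 - 36*y + 407.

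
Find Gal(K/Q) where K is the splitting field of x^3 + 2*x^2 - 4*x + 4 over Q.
Gal(K/Q) = S_3 (symmetric group of order 6)

Compute the discriminant of x^3 + (2)*x^2 + (-4)*x + (4): Δ = -816. Since Δ is not a rational square, the Galois group is not contained in A_3; it must be the full S_3 (irreducibility of the cubic rules out anything smaller).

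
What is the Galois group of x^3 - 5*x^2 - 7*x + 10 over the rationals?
Gal(K/Q) = S_3 (symmetric group of order 6)

Compute the discriminant of x^3 + (-5)*x^2 + (-7)*x + (10): Δ = 11197. Since Δ is not a rational square, the Galois group is not contained in A_3; it must be the full S_3 (irreducibility of the cubic rules out anything smaller).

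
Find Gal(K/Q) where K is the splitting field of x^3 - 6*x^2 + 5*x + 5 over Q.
Gal(K/Q) = S_3 (symmetric group of order 6)

Compute the discriminant of x^3 + (-6)*x^2 + (5)*x + (5): Δ = 1345. Since Δ is not a rational square, the Galois group is not contained in A_3; it must be the full S_3 (irreducibility of the cubic rules out anything smaller).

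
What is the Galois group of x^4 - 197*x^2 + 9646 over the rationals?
Gal(K/Q) = V_4 (Klein four-group, Z/2Z × Z/2Z)

f factors as (x^2 - 106)(x^2 - 91), so the splitting field is K = Q(sqrt(106), sqrt(91)). The elements 106, 91, 9646 are all non-squares in Q, so sqrt(106) and sqrt(91) generate independent quadratic extensions. Thus [K:Q] = 4 and Gal(K/Q) is generated by the two order-2 automorphisms sqrt(106) ↦ -sqrt(106) and sqrt(91) ↦ -sqrt(91), giving V_4.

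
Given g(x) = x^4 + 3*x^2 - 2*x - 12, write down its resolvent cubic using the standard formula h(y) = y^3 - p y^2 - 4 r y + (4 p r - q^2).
h(y) = y^3 - 3*y^2 + 48*y - 148

Identify coefficients: p = 3, q = -2, r = -12.
Plug into h(y) = y^3 - p y^2 - 4 r y + (4 p r - q^2):
  h(y) = y^3 - (3) y^2 - 4*(-12) y + (4*(3)*(-12) - (-2)^2)
       = y^3 + (-3) y^2 + (48) y + (-148).
Simplifying: h(y) = y^3 - 3*y^2 + 48*y - 148.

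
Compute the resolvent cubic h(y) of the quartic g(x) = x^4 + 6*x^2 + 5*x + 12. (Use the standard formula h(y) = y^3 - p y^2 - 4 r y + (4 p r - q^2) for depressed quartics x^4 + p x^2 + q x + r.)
h(y) = y^3 - 6*y^2 - 48*y + 263

Identify coefficients: p = 6, q = 5, r = 12.
Plug into h(y) = y^3 - p y^2 - 4 r y + (4 p r - q^2):
  h(y) = y^3 - (6) y^2 - 4*(12) y + (4*(6)*(12) - (5)^2)
       = y^3 + (-6) y^2 + (-48) y + (263).
Simplifying: h(y) = y^3 - 6*y^2 - 48*y + 263.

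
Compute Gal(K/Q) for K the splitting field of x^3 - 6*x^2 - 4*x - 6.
Gal(K/Q) = S_3 (symmetric group of order 6)

Compute the discriminant of x^3 + (-6)*x^2 + (-4)*x + (-6): Δ = -7916. Since Δ is not a rational square, the Galois group is not contained in A_3; it must be the full S_3 (irreducibility of the cubic rules out anything smaller).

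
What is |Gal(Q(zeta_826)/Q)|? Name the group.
|Gal(Q(zeta_826)/Q)| = phi(826) = 348; group ≅ (Z/826Z)^* ≅ Z/6Z × Z/58Z

The n-th cyclotomic polynomial Φ_826(x) is the minimal polynomial of zeta_826 over Q and has degree phi(826) = 348. So Q(zeta_826) is a degree-348 Galois extension with Galois group (Z/826Z)^*. By CRT, (Z/826Z)^* ≅ (Z/2Z)^* × (Z/7Z)^* × (Z/59Z)^*. Each prime-power unit group is (Z/2Z)^* ≅ trivial group (order 1); (Z/7Z)^* ≅ Z/6Z; (Z/59Z)^* ≅ Z/58Z. Hence Gal(Q(zeta_826)/Q) ≅ Z/6Z × Z/58Z.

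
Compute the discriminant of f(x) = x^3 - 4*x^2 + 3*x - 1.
Δ = -31

For x^3 + a x^2 + b x + c the discriminant is Δ = 18 a b c - 4 a^3 c + a^2 b^2 - 4 b^3 - 27 c^2.
Plug a = -4, b = 3, c = -1:
  18*(-4)*(3)*(-1) - 4*(-4)^3*(-1) + (-4)^2*(3)^2 - 4*(3)^3 - 27*(-1)^2
  = 216 + (-256) + 144 + (-108) + (-27)
  = -31.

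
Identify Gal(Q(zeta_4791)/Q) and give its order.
|Gal(Q(zeta_4791)/Q)| = phi(4791) = 3192; group ≅ (Z/4791Z)^* ≅ Z/2Z × Z/1596Z

The n-th cyclotomic polynomial Φ_4791(x) is the minimal polynomial of zeta_4791 over Q and has degree phi(4791) = 3192. So Q(zeta_4791) is a degree-3192 Galois extension with Galois group (Z/4791Z)^*. By CRT, (Z/4791Z)^* ≅ (Z/3Z)^* × (Z/1597Z)^*. Each prime-power unit group is (Z/3Z)^* ≅ Z/2Z; (Z/1597Z)^* ≅ Z/1596Z. Hence Gal(Q(zeta_4791)/Q) ≅ Z/2Z × Z/1596Z.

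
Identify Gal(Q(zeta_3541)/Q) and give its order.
|Gal(Q(zeta_3541)/Q)| = phi(3541) = 3540; group ≅ (Z/3541Z)^* ≅ Z/3540Z

The n-th cyclotomic polynomial Φ_3541(x) is the minimal polynomial of zeta_3541 over Q and has degree phi(3541) = 3540. So Q(zeta_3541) is a degree-3540 Galois extension with Galois group (Z/3541Z)^*. (Z/3541Z)^* is cyclic since 3541 is an odd prime power (or 4). Hence Gal(Q(zeta_3541)/Q) ≅ Z/3540Z.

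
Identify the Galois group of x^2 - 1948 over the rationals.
Gal(K/Q) = Z/2Z (cyclic of order 2)

x^2 - 1948 is irreducible over Q since 1948 is not a rational square. The splitting field Q(sqrt(1948)) has degree 2 over Q, and its unique nontrivial automorphism is sqrt(1948) ↦ -sqrt(1948). Hence Gal(Q(sqrt(1948))/Q) = Z/2Z.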